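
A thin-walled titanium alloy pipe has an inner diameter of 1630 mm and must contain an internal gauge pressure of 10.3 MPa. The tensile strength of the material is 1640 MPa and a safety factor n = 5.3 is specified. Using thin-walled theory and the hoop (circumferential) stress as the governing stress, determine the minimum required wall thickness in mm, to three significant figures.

σ_allow = 1640/5.3 = 309.4 MPa.
Hoop stress σ_h = pD/(2t), so t = pD/(2σ_allow) = 10.3×1630/(2×309.4) = 27.13 mm.

t = 27.1 mm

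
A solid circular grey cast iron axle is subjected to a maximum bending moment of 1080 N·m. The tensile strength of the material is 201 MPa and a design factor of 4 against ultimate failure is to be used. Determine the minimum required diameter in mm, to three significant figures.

d = 60.3 mm

σ_allow = 201/4 = 50.25 MPa.
For a solid circular section σ = 32M/(πd³), so d³ = 32M/(π σ_allow) = 32×1080000/(π×50.25) = 218900 mm³.
d = 60.27 mm.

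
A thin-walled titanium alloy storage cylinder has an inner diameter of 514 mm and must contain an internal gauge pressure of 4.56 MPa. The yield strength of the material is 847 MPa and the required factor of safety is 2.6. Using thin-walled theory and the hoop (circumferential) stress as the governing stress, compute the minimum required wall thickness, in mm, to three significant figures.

t = 3.60 mm

σ_allow = 847/2.6 = 325.8 MPa.
Hoop stress σ_h = pD/(2t), so t = pD/(2σ_allow) = 4.56×514/(2×325.8) = 3.597 mm.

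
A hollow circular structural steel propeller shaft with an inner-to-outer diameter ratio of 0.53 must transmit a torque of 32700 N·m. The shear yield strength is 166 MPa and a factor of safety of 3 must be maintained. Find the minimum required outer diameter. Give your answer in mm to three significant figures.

τ_allow = 166/3 = 55.33 MPa.
For a hollow shaft τ = 16T/[πd_o³(1−k⁴)] with k = 0.53, so 1−k⁴ = 0.9211.
d_o³ = 16T/[π τ_allow (1−k⁴)] = 16×3.2700×10^7/(π×55.33×0.9211) = 3.268×10^6 mm³.
d_o = 148.4 mm.

d_o = 148 mm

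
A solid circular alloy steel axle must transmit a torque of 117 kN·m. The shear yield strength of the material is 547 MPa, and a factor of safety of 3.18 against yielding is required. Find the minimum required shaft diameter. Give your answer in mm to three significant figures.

Allowable shear stress τ_allow = 547/3.18 = 172.0 MPa.
For a solid shaft τ = 16T/(πd³), so d³ = 16T/(π τ_allow) = 16×1.1700×10^8/(π×172.0) = 3.464×10^6 mm³.
d = (3.464×10^6)^(1/3) = 151.3 mm.

d = 151 mm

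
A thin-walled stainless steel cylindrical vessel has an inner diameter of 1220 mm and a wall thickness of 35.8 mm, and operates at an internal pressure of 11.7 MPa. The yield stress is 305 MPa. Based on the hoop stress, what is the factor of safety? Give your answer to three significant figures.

n = 1.53

σ_h = pD/(2t) = 11.7×1220/(2×35.8) = 199.4 MPa.
n = 305/199.4 = 1.530.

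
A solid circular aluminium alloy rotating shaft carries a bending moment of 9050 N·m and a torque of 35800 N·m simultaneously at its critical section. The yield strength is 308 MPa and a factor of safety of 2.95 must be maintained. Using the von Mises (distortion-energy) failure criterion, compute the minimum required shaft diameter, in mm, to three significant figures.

σ_allow = σ_y/n = 308/2.95 = 104.4 MPa.
For a solid shaft σ_b = 32M/(πd³) and τ = 16T/(πd³), so the von Mises stress is σ' = (16/πd³)·√(4M²+3T²).
√(4M²+3T²) = √(4×(9.050×10^6)² + 3×(3.580×10^7)²) = 6.460×10^7 N·mm.
d³ = 16×6.460×10^7/(π×104.4) = 3.151×10^6 mm³.
d = 146.6 mm.

d = 147 mm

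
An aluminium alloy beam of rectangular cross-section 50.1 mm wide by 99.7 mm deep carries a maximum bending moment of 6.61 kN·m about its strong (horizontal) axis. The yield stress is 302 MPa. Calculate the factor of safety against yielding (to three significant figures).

n = 3.79

Section modulus S = bh²/6 = 50.1×99.7²/6 = 83000 mm³.
σ = M/S = 6610000/83000 = 79.64 MPa.
n = 302/79.64 = 3.792.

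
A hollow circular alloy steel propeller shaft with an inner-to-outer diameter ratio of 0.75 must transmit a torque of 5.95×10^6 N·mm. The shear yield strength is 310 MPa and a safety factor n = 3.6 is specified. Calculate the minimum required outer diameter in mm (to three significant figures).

τ_allow = 310/3.6 = 86.11 MPa.
For a hollow shaft τ = 16T/[πd_o³(1−k⁴)] with k = 0.75, so 1−k⁴ = 0.6836.
d_o³ = 16T/[π τ_allow (1−k⁴)] = 16×5950000/(π×86.11×0.6836) = 514800 mm³.
d_o = 80.15 mm.

d_o = 80.1 mm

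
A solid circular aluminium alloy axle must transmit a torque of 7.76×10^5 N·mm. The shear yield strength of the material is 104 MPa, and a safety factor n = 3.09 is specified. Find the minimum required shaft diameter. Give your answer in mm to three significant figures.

Allowable shear stress τ_allow = 104/3.09 = 33.66 MPa.
For a solid shaft τ = 16T/(πd³), so d³ = 16T/(π τ_allow) = 16×776000/(π×33.66) = 117400 mm³.
d = (117400)^(1/3) = 48.97 mm.

d = 49.0 mm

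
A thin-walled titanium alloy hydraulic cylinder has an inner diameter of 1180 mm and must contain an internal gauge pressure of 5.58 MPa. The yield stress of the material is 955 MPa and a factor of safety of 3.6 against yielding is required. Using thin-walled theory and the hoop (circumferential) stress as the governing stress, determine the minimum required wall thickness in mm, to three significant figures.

σ_allow = 955/3.6 = 265.3 MPa.
Hoop stress σ_h = pD/(2t), so t = pD/(2σ_allow) = 5.58×1180/(2×265.3) = 12.41 mm.

t = 12.4 mm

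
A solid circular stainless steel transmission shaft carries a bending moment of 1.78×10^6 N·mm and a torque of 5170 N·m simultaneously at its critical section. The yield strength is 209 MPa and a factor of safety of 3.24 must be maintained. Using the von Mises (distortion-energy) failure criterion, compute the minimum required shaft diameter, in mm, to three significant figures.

σ_allow = σ_y/n = 209/3.24 = 64.51 MPa.
For a solid shaft σ_b = 32M/(πd³) and τ = 16T/(πd³), so the von Mises stress is σ' = (16/πd³)·√(4M²+3T²).
√(4M²+3T²) = √(4×(1.780×10^6)² + 3×(5.170×10^6)²) = 9.636×10^6 N·mm.
d³ = 16×9.636×10^6/(π×64.51) = 760800 mm³.
d = 91.29 mm.

d = 91.3 mm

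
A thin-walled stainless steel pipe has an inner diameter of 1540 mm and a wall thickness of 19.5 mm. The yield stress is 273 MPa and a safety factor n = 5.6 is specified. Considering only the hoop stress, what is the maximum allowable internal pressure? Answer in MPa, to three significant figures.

p_allow = 1.23 MPa

σ_allow = 273/5.6 = 48.75 MPa.
σ_h = pD/(2t) → p_allow = 2σ_allow t/D = 2×48.75×19.5/1540 = 1.235 MPa.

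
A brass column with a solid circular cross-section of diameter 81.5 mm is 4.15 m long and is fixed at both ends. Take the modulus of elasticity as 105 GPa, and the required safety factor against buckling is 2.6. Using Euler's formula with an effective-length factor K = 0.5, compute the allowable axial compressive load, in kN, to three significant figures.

I = πd⁴/64 = π×81.5⁴/64 = 2.166×10^6 mm⁴.
Effective length L_e = KL = 0.5×4.15 m = 2075 mm.
Euler critical load P_cr = π²EI/L_e² = π²×105000×2.166×10^6/2075² = 521300 N.
P_allow = P_cr/n = 521300/2.6 = 200500 N.

P_allow = 200 kN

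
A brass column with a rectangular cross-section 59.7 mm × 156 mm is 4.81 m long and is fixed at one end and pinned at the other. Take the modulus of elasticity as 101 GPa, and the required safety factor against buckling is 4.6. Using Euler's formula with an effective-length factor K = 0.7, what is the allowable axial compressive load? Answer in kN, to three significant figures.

P_allow = 52.9 kN

Buckling occurs about the weak axis: I_min = h·b³/12 = 156×59.7³/12 = 2.766×10^6 mm⁴ (b = 59.7 mm is the smaller dimension).
Effective length L_e = KL = 0.7×4.81 m = 3367 mm.
Euler critical load P_cr = π²EI/L_e² = π²×101000×2.766×10^6/3367² = 243200 N.
P_allow = P_cr/n = 243200/4.6 = 52870 N.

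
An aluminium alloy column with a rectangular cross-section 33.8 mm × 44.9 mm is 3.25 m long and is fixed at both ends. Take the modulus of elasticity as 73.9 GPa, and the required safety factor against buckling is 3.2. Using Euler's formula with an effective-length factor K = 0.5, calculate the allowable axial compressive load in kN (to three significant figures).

Buckling occurs about the weak axis: I_min = h·b³/12 = 44.9×33.8³/12 = 144500 mm⁴ (b = 33.8 mm is the smaller dimension).
Effective length L_e = KL = 0.5×3.25 m = 1625 mm.
Euler critical load P_cr = π²EI/L_e² = π²×73900×144500/1625² = 39910 N.
P_allow = P_cr/n = 39910/3.2 = 12470 N.

P_allow = 12.5 kN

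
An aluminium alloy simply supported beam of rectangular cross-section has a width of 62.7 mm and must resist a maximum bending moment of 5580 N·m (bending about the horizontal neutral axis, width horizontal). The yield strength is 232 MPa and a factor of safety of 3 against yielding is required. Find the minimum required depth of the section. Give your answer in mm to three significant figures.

h = 83.1 mm

σ_allow = 232/3 = 77.33 MPa.
For a rectangular section σ = 6M/(bh²), so h² = 6M/(b σ_allow) = 6×5580000/(62.7×77.33) = 6905 mm².
h = 83.10 mm.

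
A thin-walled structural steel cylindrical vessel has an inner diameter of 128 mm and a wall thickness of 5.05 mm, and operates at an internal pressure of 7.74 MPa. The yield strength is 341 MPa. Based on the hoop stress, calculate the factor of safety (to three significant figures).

n = 3.48

σ_h = pD/(2t) = 7.74×128/(2×5.05) = 98.09 MPa.
n = 341/98.09 = 3.476.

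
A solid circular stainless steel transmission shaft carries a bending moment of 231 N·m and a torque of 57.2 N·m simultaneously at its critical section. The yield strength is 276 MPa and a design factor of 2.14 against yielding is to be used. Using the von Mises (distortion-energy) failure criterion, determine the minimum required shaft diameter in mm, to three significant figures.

d = 26.5 mm

σ_allow = σ_y/n = 276/2.14 = 129.0 MPa.
For a solid shaft σ_b = 32M/(πd³) and τ = 16T/(πd³), so the von Mises stress is σ' = (16/πd³)·√(4M²+3T²).
√(4M²+3T²) = √(4×(231000)² + 3×(57200)²) = 472500 N·mm.
d³ = 16×472500/(π×129.0) = 18660 mm³.
d = 26.52 mm.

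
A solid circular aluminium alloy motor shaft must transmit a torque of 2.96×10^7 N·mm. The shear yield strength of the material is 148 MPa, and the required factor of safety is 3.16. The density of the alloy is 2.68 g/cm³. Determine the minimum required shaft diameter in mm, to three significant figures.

Allowable shear stress τ_allow = 148/3.16 = 46.84 MPa.
For a solid shaft τ = 16T/(πd³), so d³ = 16T/(π τ_allow) = 16×2.9600×10^7/(π×46.84) = 3.219×10^6 mm³.
d = (3.219×10^6)^(1/3) = 147.6 mm.

d = 148 mm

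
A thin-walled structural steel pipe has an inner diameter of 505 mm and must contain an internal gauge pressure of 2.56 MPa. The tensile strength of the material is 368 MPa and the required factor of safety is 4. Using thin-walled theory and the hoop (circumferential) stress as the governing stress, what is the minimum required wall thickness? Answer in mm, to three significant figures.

t = 7.03 mm

σ_allow = 368/4 = 92.00 MPa.
Hoop stress σ_h = pD/(2t), so t = pD/(2σ_allow) = 2.56×505/(2×92.00) = 7.026 mm.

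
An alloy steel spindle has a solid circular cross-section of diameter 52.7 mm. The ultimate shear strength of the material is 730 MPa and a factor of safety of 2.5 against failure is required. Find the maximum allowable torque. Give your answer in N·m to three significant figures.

τ_allow = 730/2.5 = 292.0 MPa.
For a solid shaft T_allow = τ_allow·πd³/16; πd³/16 = π×52.7³/16 = 28740 mm³.
T_allow = 292.0×28740 = 8.392×10^6 N·mm = 8392 N·m.

T_allow = 8390 N·m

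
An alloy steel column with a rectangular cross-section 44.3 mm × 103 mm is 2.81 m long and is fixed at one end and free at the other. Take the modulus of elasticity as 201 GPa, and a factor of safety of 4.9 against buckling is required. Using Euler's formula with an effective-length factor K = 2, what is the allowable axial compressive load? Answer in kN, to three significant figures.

Buckling occurs about the weak axis: I_min = h·b³/12 = 103×44.3³/12 = 746200 mm⁴ (b = 44.3 mm is the smaller dimension).
Effective length L_e = KL = 2×2.81 m = 5620 mm.
Euler critical load P_cr = π²EI/L_e² = π²×201000×746200/5620² = 46870 N.
P_allow = P_cr/n = 46870/4.9 = 9565 N.

P_allow = 9.57 kN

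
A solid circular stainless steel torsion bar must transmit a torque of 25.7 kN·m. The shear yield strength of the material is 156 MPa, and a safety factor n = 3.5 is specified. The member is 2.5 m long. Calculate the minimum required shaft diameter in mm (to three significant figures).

d = 143 mm

Allowable shear stress τ_allow = 156/3.5 = 44.57 MPa.
For a solid shaft τ = 16T/(πd³), so d³ = 16T/(π τ_allow) = 16×2.5700×10^7/(π×44.57) = 2.937×10^6 mm³.
d = (2.937×10^6)^(1/3) = 143.2 mm.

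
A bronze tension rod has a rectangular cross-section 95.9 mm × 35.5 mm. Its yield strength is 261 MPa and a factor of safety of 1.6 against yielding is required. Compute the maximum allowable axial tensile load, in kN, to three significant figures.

σ_allow = 261/1.6 = 163.1 MPa.
A = 95.9×35.5 = 3404 mm².
F_allow = σ_allow × A = 163.1×3404 = 555400 N.

F_allow = 555 kN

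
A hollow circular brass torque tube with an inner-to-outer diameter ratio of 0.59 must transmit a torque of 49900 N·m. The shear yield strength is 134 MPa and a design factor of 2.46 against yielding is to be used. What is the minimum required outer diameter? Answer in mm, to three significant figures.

τ_allow = 134/2.46 = 54.47 MPa.
For a hollow shaft τ = 16T/[πd_o³(1−k⁴)] with k = 0.59, so 1−k⁴ = 0.8788.
d_o³ = 16T/[π τ_allow (1−k⁴)] = 16×4.9900×10^7/(π×54.47×0.8788) = 5.309×10^6 mm³.
d_o = 174.4 mm.

d_o = 174 mm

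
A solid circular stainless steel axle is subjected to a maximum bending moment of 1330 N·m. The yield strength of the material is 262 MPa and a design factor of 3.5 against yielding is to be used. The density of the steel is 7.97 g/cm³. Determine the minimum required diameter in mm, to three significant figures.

d = 56.6 mm

σ_allow = 262/3.5 = 74.86 MPa.
For a solid circular section σ = 32M/(πd³), so d³ = 32M/(π σ_allow) = 32×1330000/(π×74.86) = 181000 mm³.
d = 56.56 mm.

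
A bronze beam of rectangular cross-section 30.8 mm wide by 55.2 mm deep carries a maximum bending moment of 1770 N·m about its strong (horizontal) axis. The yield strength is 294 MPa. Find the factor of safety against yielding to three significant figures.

n = 2.60

Section modulus S = bh²/6 = 30.8×55.2²/6 = 15640 mm³.
σ = M/S = 1770000/15640 = 113.2 MPa.
n = 294/113.2 = 2.598.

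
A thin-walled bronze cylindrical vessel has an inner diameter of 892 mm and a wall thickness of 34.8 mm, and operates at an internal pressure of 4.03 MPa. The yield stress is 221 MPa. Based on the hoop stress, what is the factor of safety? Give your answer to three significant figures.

n = 4.28

σ_h = pD/(2t) = 4.03×892/(2×34.8) = 51.65 MPa.
n = 221/51.65 = 4.279.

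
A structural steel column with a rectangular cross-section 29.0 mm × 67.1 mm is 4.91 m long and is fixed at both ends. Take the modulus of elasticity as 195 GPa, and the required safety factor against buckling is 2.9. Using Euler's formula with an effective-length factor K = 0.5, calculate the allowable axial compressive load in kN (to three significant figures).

Buckling occurs about the weak axis: I_min = h·b³/12 = 67.1×29.0³/12 = 136400 mm⁴ (b = 29.0 mm is the smaller dimension).
Effective length L_e = KL = 0.5×4.91 m = 2455 mm.
Euler critical load P_cr = π²EI/L_e² = π²×195000×136400/2455² = 43550 N.
P_allow = P_cr/n = 43550/2.9 = 15020 N.

P_allow = 15.0 kN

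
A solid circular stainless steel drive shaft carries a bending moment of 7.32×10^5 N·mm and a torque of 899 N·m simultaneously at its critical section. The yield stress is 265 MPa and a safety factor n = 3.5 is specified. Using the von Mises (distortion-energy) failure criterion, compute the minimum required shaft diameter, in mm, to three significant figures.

σ_allow = σ_y/n = 265/3.5 = 75.71 MPa.
For a solid shaft σ_b = 32M/(πd³) and τ = 16T/(πd³), so the von Mises stress is σ' = (16/πd³)·√(4M²+3T²).
√(4M²+3T²) = √(4×(732000)² + 3×(899000)²) = 2.137×10^6 N·mm.
d³ = 16×2.137×10^6/(π×75.71) = 143800 mm³.
d = 52.39 mm.

d = 52.4 mm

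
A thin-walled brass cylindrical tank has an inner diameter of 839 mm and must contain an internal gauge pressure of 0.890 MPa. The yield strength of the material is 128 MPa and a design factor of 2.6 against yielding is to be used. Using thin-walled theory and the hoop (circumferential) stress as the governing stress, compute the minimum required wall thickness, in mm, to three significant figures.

t = 7.58 mm

σ_allow = 128/2.6 = 49.23 MPa.
Hoop stress σ_h = pD/(2t), so t = pD/(2σ_allow) = 0.890×839/(2×49.23) = 7.584 mm.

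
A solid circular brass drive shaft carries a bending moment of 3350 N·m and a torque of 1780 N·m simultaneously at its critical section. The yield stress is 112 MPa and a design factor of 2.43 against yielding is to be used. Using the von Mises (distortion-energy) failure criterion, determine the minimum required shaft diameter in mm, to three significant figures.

σ_allow = σ_y/n = 112/2.43 = 46.09 MPa.
For a solid shaft σ_b = 32M/(πd³) and τ = 16T/(πd³), so the von Mises stress is σ' = (16/πd³)·√(4M²+3T²).
√(4M²+3T²) = √(4×(3.350×10^6)² + 3×(1.780×10^6)²) = 7.375×10^6 N·mm.
d³ = 16×7.375×10^6/(π×46.09) = 815000 mm³.
d = 93.41 mm.

d = 93.4 mm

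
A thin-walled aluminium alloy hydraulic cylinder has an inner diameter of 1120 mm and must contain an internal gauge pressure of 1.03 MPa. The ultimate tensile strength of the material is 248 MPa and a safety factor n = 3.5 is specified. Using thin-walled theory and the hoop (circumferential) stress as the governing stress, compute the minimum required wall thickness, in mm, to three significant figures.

σ_allow = 248/3.5 = 70.86 MPa.
Hoop stress σ_h = pD/(2t), so t = pD/(2σ_allow) = 1.03×1120/(2×70.86) = 8.140 mm.

t = 8.14 mm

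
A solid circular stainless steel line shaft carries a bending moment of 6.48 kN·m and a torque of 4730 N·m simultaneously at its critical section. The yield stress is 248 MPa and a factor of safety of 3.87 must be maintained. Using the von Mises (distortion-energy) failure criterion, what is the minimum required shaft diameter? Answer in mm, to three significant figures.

d = 107 mm

σ_allow = σ_y/n = 248/3.87 = 64.08 MPa.
For a solid shaft σ_b = 32M/(πd³) and τ = 16T/(πd³), so the von Mises stress is σ' = (16/πd³)·√(4M²+3T²).
√(4M²+3T²) = √(4×(6.480×10^6)² + 3×(4.730×10^6)²) = 1.533×10^7 N·mm.
d³ = 16×1.533×10^7/(π×64.08) = 1.219×10^6 mm³.
d = 106.8 mm.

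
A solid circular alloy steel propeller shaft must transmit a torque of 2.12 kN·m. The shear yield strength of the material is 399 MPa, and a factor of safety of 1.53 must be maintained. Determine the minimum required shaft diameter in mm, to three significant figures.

d = 34.6 mm

Allowable shear stress τ_allow = 399/1.53 = 260.8 MPa.
For a solid shaft τ = 16T/(πd³), so d³ = 16T/(π τ_allow) = 16×2120000/(π×260.8) = 41400 mm³.
d = (41400)^(1/3) = 34.59 mm.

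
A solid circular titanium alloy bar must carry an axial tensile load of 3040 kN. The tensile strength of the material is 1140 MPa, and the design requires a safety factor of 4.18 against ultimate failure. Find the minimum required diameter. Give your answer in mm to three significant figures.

d = 119 mm

Allowable stress σ_allow = 1140/4.18 = 272.7 MPa.
Required area A = F/σ_allow = 3040000/272.7 = 11150 mm².
A = πd²/4 → d = √(4A/π) = 119.1 mm.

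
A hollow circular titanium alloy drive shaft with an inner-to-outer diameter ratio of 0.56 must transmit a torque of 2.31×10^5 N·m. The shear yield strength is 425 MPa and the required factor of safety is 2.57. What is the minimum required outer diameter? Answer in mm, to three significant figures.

d_o = 199 mm

τ_allow = 425/2.57 = 165.4 MPa.
For a hollow shaft τ = 16T/[πd_o³(1−k⁴)] with k = 0.56, so 1−k⁴ = 0.9017.
d_o³ = 16T/[π τ_allow (1−k⁴)] = 16×2.3100×10^8/(π×165.4×0.9017) = 7.890×10^6 mm³.
d_o = 199.1 mm.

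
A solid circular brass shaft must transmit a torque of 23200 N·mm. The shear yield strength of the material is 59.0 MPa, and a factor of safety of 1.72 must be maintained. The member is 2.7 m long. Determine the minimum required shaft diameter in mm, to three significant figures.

Allowable shear stress τ_allow = 59.0/1.72 = 34.30 MPa.
For a solid shaft τ = 16T/(πd³), so d³ = 16T/(π τ_allow) = 16×23200/(π×34.30) = 3445 mm³.
d = (3445)^(1/3) = 15.10 mm.

d = 15.1 mm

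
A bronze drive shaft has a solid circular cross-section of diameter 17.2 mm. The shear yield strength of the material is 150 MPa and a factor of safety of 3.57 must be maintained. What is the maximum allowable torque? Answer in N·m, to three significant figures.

T_allow = 42.0 N·m

τ_allow = 150/3.57 = 42.02 MPa.
For a solid shaft T_allow = τ_allow·πd³/16; πd³/16 = π×17.2³/16 = 999.1 mm³.
T_allow = 42.02×999.1 = 41980 N·mm = 41.98 N·m.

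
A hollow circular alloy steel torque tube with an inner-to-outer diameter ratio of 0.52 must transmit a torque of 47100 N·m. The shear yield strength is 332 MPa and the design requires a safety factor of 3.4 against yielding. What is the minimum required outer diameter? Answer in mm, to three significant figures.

d_o = 138 mm

τ_allow = 332/3.4 = 97.65 MPa.
For a hollow shaft τ = 16T/[πd_o³(1−k⁴)] with k = 0.52, so 1−k⁴ = 0.9269.
d_o³ = 16T/[π τ_allow (1−k⁴)] = 16×4.7100×10^7/(π×97.65×0.9269) = 2.650×10^6 mm³.
d_o = 138.4 mm.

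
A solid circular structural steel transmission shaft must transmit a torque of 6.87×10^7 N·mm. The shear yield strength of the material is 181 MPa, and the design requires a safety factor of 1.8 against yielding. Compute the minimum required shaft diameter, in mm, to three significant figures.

d = 152 mm

Allowable shear stress τ_allow = 181/1.8 = 100.6 MPa.
For a solid shaft τ = 16T/(πd³), so d³ = 16T/(π τ_allow) = 16×6.8700×10^7/(π×100.6) = 3.480×10^6 mm³.
d = (3.480×10^6)^(1/3) = 151.5 mm.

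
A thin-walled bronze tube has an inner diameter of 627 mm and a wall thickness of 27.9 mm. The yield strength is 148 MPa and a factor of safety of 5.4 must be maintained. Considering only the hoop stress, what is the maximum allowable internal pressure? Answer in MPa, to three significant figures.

σ_allow = 148/5.4 = 27.41 MPa.
σ_h = pD/(2t) → p_allow = 2σ_allow t/D = 2×27.41×27.9/627 = 2.439 MPa.

p_allow = 2.44 MPa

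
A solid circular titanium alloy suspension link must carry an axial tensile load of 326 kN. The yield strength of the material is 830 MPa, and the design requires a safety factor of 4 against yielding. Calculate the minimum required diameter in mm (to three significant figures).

d = 44.7 mm

Allowable stress σ_allow = 830/4 = 207.5 MPa.
Required area A = F/σ_allow = 326000/207.5 = 1571 mm².
A = πd²/4 → d = √(4A/π) = 44.73 mm.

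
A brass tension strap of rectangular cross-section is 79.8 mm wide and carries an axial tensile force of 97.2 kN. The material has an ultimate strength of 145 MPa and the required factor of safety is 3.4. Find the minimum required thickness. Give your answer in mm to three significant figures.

σ_allow = 145/3.4 = 42.65 MPa.
Required area A = F/σ_allow = 97200/42.65 = 2279 mm².
t = A/w = 2279/79.8 = 28.56 mm.

t = 28.6 mm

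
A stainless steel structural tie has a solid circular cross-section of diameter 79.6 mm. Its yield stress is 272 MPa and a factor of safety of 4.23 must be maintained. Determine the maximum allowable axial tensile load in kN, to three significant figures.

F_allow = 320 kN

σ_allow = 272/4.23 = 64.30 MPa.
A = πd²/4 = π×79.6²/4 = 4976 mm².
F_allow = σ_allow × A = 64.30×4976 = 320000 N.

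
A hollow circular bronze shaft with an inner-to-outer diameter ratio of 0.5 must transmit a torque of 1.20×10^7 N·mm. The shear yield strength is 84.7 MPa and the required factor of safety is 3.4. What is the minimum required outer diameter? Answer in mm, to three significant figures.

d_o = 138 mm

τ_allow = 84.7/3.4 = 24.91 MPa.
For a hollow shaft τ = 16T/[πd_o³(1−k⁴)] with k = 0.5, so 1−k⁴ = 0.9375.
d_o³ = 16T/[π τ_allow (1−k⁴)] = 16×1.2000×10^7/(π×24.91×0.9375) = 2.617×10^6 mm³.
d_o = 137.8 mm.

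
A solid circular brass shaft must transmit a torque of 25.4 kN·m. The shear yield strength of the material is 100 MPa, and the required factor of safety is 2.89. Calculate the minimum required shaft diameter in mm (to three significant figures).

Allowable shear stress τ_allow = 100/2.89 = 34.60 MPa.
For a solid shaft τ = 16T/(πd³), so d³ = 16T/(π τ_allow) = 16×2.5400×10^7/(π×34.60) = 3.739×10^6 mm³.
d = (3.739×10^6)^(1/3) = 155.2 mm.

d = 155 mm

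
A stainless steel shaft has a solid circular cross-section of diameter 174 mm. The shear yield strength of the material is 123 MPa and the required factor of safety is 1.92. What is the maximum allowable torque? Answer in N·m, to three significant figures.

τ_allow = 123/1.92 = 64.06 MPa.
For a solid shaft T_allow = τ_allow·πd³/16; πd³/16 = π×174³/16 = 1.034×10^6 mm³.
T_allow = 64.06×1.034×10^6 = 6.626×10^7 N·mm = 66260 N·m.

T_allow = 66300 N·m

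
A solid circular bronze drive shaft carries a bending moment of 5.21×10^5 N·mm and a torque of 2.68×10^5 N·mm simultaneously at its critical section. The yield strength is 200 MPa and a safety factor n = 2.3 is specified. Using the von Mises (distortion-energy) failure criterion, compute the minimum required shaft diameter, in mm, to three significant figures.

σ_allow = σ_y/n = 200/2.3 = 86.96 MPa.
For a solid shaft σ_b = 32M/(πd³) and τ = 16T/(πd³), so the von Mises stress is σ' = (16/πd³)·√(4M²+3T²).
√(4M²+3T²) = √(4×(521000)² + 3×(268000)²) = 1.141×10^6 N·mm.
d³ = 16×1.141×10^6/(π×86.96) = 66810 mm³.
d = 40.58 mm.

d = 40.6 mm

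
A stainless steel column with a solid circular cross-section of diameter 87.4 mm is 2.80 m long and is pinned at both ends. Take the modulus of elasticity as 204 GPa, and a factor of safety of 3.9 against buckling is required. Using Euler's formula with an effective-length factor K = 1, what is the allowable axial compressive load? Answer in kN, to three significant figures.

I = πd⁴/64 = π×87.4⁴/64 = 2.864×10^6 mm⁴.
Effective length L_e = KL = 1×2.80 m = 2800 mm.
Euler critical load P_cr = π²EI/L_e² = π²×204000×2.864×10^6/2800² = 735600 N.
P_allow = P_cr/n = 735600/3.9 = 188600 N.

P_allow = 189 kN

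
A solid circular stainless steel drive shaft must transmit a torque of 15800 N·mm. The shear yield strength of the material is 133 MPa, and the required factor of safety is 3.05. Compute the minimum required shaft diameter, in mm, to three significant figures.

Allowable shear stress τ_allow = 133/3.05 = 43.61 MPa.
For a solid shaft τ = 16T/(πd³), so d³ = 16T/(π τ_allow) = 16×15800/(π×43.61) = 1845 mm³.
d = (1845)^(1/3) = 12.27 mm.

d = 12.3 mm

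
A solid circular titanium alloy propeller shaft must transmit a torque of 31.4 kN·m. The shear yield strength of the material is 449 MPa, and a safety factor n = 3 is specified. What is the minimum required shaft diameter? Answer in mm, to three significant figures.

d = 102 mm

Allowable shear stress τ_allow = 449/3 = 149.7 MPa.
For a solid shaft τ = 16T/(πd³), so d³ = 16T/(π τ_allow) = 16×3.1400×10^7/(π×149.7) = 1.069×10^6 mm³.
d = (1.069×10^6)^(1/3) = 102.2 mm.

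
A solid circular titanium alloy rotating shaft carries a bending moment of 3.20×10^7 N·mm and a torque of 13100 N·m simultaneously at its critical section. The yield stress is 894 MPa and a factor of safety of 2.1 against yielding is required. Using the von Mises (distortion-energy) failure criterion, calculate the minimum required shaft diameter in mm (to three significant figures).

d = 93.3 mm

σ_allow = σ_y/n = 894/2.1 = 425.7 MPa.
For a solid shaft σ_b = 32M/(πd³) and τ = 16T/(πd³), so the von Mises stress is σ' = (16/πd³)·√(4M²+3T²).
√(4M²+3T²) = √(4×(3.200×10^7)² + 3×(1.310×10^7)²) = 6.790×10^7 N·mm.
d³ = 16×6.790×10^7/(π×425.7) = 812300 mm³.
d = 93.31 mm.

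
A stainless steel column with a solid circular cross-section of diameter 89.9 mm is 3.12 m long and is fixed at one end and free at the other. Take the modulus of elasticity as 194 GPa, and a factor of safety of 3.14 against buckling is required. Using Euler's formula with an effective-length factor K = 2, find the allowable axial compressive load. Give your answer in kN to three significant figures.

P_allow = 50.2 kN

I = πd⁴/64 = π×89.9⁴/64 = 3.206×10^6 mm⁴.
Effective length L_e = KL = 2×3.12 m = 6240 mm.
Euler critical load P_cr = π²EI/L_e² = π²×194000×3.206×10^6/6240² = 157700 N.
P_allow = P_cr/n = 157700/3.14 = 50210 N.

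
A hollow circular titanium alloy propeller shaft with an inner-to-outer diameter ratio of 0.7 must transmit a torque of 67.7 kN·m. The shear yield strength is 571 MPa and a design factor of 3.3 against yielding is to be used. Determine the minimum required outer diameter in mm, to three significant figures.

τ_allow = 571/3.3 = 173.0 MPa.
For a hollow shaft τ = 16T/[πd_o³(1−k⁴)] with k = 0.7, so 1−k⁴ = 0.7599.
d_o³ = 16T/[π τ_allow (1−k⁴)] = 16×6.7700×10^7/(π×173.0×0.7599) = 2.622×10^6 mm³.
d_o = 137.9 mm.

d_o = 138 mm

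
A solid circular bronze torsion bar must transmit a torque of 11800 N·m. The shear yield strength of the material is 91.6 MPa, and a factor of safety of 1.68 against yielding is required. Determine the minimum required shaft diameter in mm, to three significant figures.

d = 103 mm

Allowable shear stress τ_allow = 91.6/1.68 = 54.52 MPa.
For a solid shaft τ = 16T/(πd³), so d³ = 16T/(π τ_allow) = 16×1.1800×10^7/(π×54.52) = 1.102×10^6 mm³.
d = (1.102×10^6)^(1/3) = 103.3 mm.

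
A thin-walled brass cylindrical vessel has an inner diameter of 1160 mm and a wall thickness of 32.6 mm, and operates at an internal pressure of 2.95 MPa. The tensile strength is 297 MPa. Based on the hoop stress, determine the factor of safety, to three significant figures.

n = 5.66

σ_h = pD/(2t) = 2.95×1160/(2×32.6) = 52.48 MPa.
n = 297/52.48 = 5.659.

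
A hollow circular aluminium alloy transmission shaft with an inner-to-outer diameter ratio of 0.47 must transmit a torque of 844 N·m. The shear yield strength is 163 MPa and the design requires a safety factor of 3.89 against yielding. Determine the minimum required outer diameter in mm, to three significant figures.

τ_allow = 163/3.89 = 41.90 MPa.
For a hollow shaft τ = 16T/[πd_o³(1−k⁴)] with k = 0.47, so 1−k⁴ = 0.9512.
d_o³ = 16T/[π τ_allow (1−k⁴)] = 16×844000/(π×41.90×0.9512) = 107800 mm³.
d_o = 47.60 mm.

d_o = 47.6 mm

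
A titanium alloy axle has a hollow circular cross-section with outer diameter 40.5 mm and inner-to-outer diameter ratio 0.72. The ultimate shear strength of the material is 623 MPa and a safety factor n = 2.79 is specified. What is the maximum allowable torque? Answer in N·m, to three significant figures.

τ_allow = 623/2.79 = 223.3 MPa.
For a hollow shaft T_allow = τ_allow·πd_o³(1−k⁴)/16 with 1−k⁴ = 0.7313, so πd_o³(1−k⁴)/16 = 9538 mm³.
T_allow = 223.3×9538 = 2.130×10^6 N·mm = 2130 N·m.

T_allow = 2130 N·m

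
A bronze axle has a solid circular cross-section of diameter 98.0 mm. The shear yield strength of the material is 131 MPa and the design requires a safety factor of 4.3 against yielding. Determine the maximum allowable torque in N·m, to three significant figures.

τ_allow = 131/4.3 = 30.47 MPa.
For a solid shaft T_allow = τ_allow·πd³/16; πd³/16 = π×98.0³/16 = 184800 mm³.
T_allow = 30.47×184800 = 5.630×10^6 N·mm = 5630 N·m.

T_allow = 5630 N·m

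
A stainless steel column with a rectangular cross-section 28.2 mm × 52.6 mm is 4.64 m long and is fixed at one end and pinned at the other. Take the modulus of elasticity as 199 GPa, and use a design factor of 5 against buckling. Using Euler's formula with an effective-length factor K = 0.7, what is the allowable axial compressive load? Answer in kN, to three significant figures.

Buckling occurs about the weak axis: I_min = h·b³/12 = 52.6×28.2³/12 = 98300 mm⁴ (b = 28.2 mm is the smaller dimension).
Effective length L_e = KL = 0.7×4.64 m = 3248 mm.
Euler critical load P_cr = π²EI/L_e² = π²×199000×98300/3248² = 18300 N.
P_allow = P_cr/n = 18300/5 = 3660 N.

P_allow = 3.66 kN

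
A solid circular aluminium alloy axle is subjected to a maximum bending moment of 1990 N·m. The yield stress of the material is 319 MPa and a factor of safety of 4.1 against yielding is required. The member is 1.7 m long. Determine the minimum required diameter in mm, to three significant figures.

d = 63.9 mm

σ_allow = 319/4.1 = 77.80 MPa.
For a solid circular section σ = 32M/(πd³), so d³ = 32M/(π σ_allow) = 32×1990000/(π×77.80) = 260500 mm³.
d = 63.87 mm.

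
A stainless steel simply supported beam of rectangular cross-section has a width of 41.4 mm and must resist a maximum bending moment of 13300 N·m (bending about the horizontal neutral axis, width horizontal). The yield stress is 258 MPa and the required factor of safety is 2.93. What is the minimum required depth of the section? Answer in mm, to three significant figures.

σ_allow = 258/2.93 = 88.05 MPa.
For a rectangular section σ = 6M/(bh²), so h² = 6M/(b σ_allow) = 6×1.3300×10^7/(41.4×88.05) = 21890 mm².
h = 148.0 mm.

h = 148 mm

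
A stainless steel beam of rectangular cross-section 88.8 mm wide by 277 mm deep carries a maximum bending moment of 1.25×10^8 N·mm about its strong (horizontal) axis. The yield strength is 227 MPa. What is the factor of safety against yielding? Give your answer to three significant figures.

n = 2.06

Section modulus S = bh²/6 = 88.8×277²/6 = 1.136×10^6 mm³.
σ = M/S = 1.2500×10^8/1.136×10^6 = 110.1 MPa.
n = 227/110.1 = 2.062.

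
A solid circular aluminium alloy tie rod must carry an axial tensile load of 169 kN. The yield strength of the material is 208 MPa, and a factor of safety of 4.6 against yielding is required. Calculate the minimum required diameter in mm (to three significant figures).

d = 69.0 mm

Allowable stress σ_allow = 208/4.6 = 45.22 MPa.
Required area A = F/σ_allow = 169000/45.22 = 3738 mm².
A = πd²/4 → d = √(4A/π) = 68.98 mm.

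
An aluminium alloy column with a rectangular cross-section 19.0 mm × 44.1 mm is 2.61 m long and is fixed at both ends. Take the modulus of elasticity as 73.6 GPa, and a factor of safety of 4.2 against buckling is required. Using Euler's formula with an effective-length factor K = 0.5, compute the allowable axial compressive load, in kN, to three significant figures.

Buckling occurs about the weak axis: I_min = h·b³/12 = 44.1×19.0³/12 = 25210 mm⁴ (b = 19.0 mm is the smaller dimension).
Effective length L_e = KL = 0.5×2.61 m = 1305 mm.
Euler critical load P_cr = π²EI/L_e² = π²×73600×25210/1305² = 10750 N.
P_allow = P_cr/n = 10750/4.2 = 2560 N.

P_allow = 2.56 kN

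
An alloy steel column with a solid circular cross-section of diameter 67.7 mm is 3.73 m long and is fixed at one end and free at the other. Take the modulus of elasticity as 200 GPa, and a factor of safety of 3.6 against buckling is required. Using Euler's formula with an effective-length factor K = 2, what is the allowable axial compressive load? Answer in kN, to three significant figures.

P_allow = 10.2 kN

I = πd⁴/64 = π×67.7⁴/64 = 1.031×10^6 mm⁴.
Effective length L_e = KL = 2×3.73 m = 7460 mm.
Euler critical load P_cr = π²EI/L_e² = π²×200000×1.031×10^6/7460² = 36570 N.
P_allow = P_cr/n = 36570/3.6 = 10160 N.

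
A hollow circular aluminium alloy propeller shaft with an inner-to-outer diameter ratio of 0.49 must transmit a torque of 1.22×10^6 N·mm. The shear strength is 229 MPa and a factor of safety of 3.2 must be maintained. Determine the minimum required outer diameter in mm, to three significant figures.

d_o = 45.2 mm

τ_allow = 229/3.2 = 71.56 MPa.
For a hollow shaft τ = 16T/[πd_o³(1−k⁴)] with k = 0.49, so 1−k⁴ = 0.9424.
d_o³ = 16T/[π τ_allow (1−k⁴)] = 16×1220000/(π×71.56×0.9424) = 92140 mm³.
d_o = 45.17 mm.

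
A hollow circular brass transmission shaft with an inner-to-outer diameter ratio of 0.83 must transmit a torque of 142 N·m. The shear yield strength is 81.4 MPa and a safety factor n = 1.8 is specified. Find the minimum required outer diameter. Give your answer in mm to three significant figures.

d_o = 31.2 mm

τ_allow = 81.4/1.8 = 45.22 MPa.
For a hollow shaft τ = 16T/[πd_o³(1−k⁴)] with k = 0.83, so 1−k⁴ = 0.5254.
d_o³ = 16T/[π τ_allow (1−k⁴)] = 16×142000/(π×45.22×0.5254) = 30440 mm³.
d_o = 31.22 mm.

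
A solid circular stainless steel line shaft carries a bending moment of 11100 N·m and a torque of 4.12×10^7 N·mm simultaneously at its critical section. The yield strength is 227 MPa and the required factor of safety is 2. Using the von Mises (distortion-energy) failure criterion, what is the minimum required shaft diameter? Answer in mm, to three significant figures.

d = 150 mm

σ_allow = σ_y/n = 227/2 = 113.5 MPa.
For a solid shaft σ_b = 32M/(πd³) and τ = 16T/(πd³), so the von Mises stress is σ' = (16/πd³)·√(4M²+3T²).
√(4M²+3T²) = √(4×(1.110×10^7)² + 3×(4.120×10^7)²) = 7.473×10^7 N·mm.
d³ = 16×7.473×10^7/(π×113.5) = 3.353×10^6 mm³.
d = 149.7 mm.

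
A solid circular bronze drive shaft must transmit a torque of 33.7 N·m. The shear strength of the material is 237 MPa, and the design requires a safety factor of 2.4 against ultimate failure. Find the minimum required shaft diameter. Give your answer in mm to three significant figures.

Allowable shear stress τ_allow = 237/2.4 = 98.75 MPa.
For a solid shaft τ = 16T/(πd³), so d³ = 16T/(π τ_allow) = 16×33700/(π×98.75) = 1738 mm³.
d = (1738)^(1/3) = 12.02 mm.

d = 12.0 mm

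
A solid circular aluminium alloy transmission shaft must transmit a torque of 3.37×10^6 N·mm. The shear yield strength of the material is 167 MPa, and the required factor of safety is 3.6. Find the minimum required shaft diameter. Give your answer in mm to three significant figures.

d = 71.8 mm

Allowable shear stress τ_allow = 167/3.6 = 46.39 MPa.
For a solid shaft τ = 16T/(πd³), so d³ = 16T/(π τ_allow) = 16×3370000/(π×46.39) = 370000 mm³.
d = (370000)^(1/3) = 71.79 mm.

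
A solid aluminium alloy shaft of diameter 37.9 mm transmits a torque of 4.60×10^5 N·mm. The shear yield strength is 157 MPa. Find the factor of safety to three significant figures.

n = 3.65

τ = 16T/(πd³) = 16×460000/(π×37.9³) = 43.03 MPa.
n = τ_limit/τ = 157/43.03 = 3.648.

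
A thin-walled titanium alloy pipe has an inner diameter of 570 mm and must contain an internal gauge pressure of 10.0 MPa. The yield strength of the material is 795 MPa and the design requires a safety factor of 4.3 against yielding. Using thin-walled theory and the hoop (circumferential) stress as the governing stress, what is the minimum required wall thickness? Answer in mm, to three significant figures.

t = 15.4 mm

σ_allow = 795/4.3 = 184.9 MPa.
Hoop stress σ_h = pD/(2t), so t = pD/(2σ_allow) = 10.0×570/(2×184.9) = 15.42 mm.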